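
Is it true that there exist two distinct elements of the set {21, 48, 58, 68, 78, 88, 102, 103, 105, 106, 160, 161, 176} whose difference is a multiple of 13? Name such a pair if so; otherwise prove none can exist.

No such pair exists.

Residues mod 13: 21↦8, 48↦9, 58↦6, 68↦3, 78↦0, 88↦10, 102↦11, 103↦12, 105↦1, 106↦2, 160↦4, 161↦5, 176↦7.
These 13 residues are pairwise different, hence no difference of two elements is divisible by 13.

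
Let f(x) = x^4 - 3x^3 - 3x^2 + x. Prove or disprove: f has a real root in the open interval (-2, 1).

f(-2) = 26 and f(1) = -4, which have opposite signs.
As a polynomial, f is continuous on every closed interval.
By the Intermediate Value Theorem, f takes the value 0 somewhere in the open interval.

Yes, f has a root in the interval.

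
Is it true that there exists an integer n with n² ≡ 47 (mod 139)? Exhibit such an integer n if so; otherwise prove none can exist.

n = 73

Take n = 73. Then 73² = 5329 = 38·139 + 47, so 73² ≡ 47 (mod 139).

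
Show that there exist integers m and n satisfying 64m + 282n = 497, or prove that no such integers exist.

Both 64 and 282 are divisible by gcd(64, 282) = 2, hence so is any combination 64m + 282n.
But 497 is not a multiple of 2 (it leaves remainder 1).
Therefore 64m + 282n = 497 has no solution in integers.

No, no such integers exist.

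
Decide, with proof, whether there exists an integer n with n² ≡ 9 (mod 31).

Take n = 3. Then 3² = 9, and since 0 ≤ 9 < 31 this is already reduced: 3² ≡ 9 (mod 31).

n = 3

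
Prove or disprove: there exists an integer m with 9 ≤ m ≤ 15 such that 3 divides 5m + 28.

At m = 9 the value 73 is not a multiple of 3. Try m = 10: 5·10 + 28 = 78 = 26·3, which is divisible by 3.

m = 10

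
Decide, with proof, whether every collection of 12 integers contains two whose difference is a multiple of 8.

There are exactly 8 possible remainders on division by 8.
With 12 integers and only 8 classes, the pigeonhole principle forces two of them, say a and b, into the same class.
Equal remainders mean a − b ≡ 0 (mod 8), so 8 divides their difference.

Yes, this is always true.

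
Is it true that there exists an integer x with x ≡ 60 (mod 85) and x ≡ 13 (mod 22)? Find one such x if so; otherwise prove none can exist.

x = 145

Since 85 and 22 share no common factor, CRT says the pair of congruences has a solution (unique mod 1870).
Any solution of the first congruence is x = 60 + 85t; substituting into the second, 85t ≡ 13 − 60 ≡ 19 (mod 22).
85 ≡ 19 (mod 22), so this reads 19t ≡ 19 (mod 22). Note 19·7 = 133 ≡ 1 (mod 22) (as 133 − 1 = 6·22), so 19⁻¹ ≡ 7.
Therefore t ≡ 7·19 = 133 ≡ 1 (mod 22).
With t = 1: x = 60 + 85·1 = 145.
Verify: 145 = 1·85 + 60 and 145 = 6·22 + 13. ✓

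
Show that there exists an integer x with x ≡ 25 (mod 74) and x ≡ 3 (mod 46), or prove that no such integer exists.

x = 1061

Here gcd(74, 46) = 2, and both 25 and 3 leave remainder 1 mod 2, so the system is consistent.
Write x = 25 + 74t. Then 74t ≡ 3 − 25 ≡ 24 (mod 46); dividing through by 2 gives 37t ≡ 12 (mod 23).
37 ≡ 14 (mod 23), so this reads 14t ≡ 12 (mod 23). Note 14·5 = 70 ≡ 1 (mod 23) (as 70 − 1 = 3·23), so 14⁻¹ ≡ 5.
Multiplying by 5: t ≡ 5·12 = 60 ≡ 14 (mod 23).
Then x = 25 + 74·14 = 1061.
Indeed 1061 ≡ 25 (mod 74) and 1061 ≡ 3 (mod 46).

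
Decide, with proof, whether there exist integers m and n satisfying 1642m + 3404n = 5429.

There are no such integers.

Any value of 1642m + 3404n is a multiple of gcd(1642, 3404) = 2.
However 5429 leaves remainder 1 on division by 2.
So the equation is unsolvable over ℤ.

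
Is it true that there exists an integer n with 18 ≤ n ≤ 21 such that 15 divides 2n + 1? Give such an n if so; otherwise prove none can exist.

No, no such integer n in that range exists.

At n = 18, 2·18 + 1 = 37 ≡ 7 (mod 15), and each step in n adds 2, giving residues 7, 9, 11, 13 for n = 18, 19, 20, 21.
None is 0, so 15 never divides 2n + 1 on this range.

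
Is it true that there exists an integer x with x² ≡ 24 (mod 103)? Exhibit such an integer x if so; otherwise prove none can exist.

Apply Euler's criterion with the prime 103: 24 is a quadratic residue iff 24^51 ≡ 1 (mod 103), and a non-residue iff it is ≡ −1.
Repeated squaring mod 103: 24^2 = 576 ≡ 61; 24^4 ≡ 61² = 3721 ≡ 13; 24^8 ≡ 13² = 169 ≡ 66; 24^16 ≡ 66² = 4356 ≡ 30; 24^32 ≡ 30² = 900 ≡ 76.
Since 51 = 32 + 16 + 2 + 1, 24^51 ≡ 76 · 30 · 61 · 24; multiplying out mod 103: 76·30 = 2280 ≡ 14, then 14·61 = 854 ≡ 30, then 30·24 = 720 ≡ 102. Thus 24^51 ≡ 102 ≡ −1 (mod 103).
By Euler's criterion 24 is a quadratic non-residue mod 103: no x satisfies x² ≡ 24 (mod 103).

There is no such integer.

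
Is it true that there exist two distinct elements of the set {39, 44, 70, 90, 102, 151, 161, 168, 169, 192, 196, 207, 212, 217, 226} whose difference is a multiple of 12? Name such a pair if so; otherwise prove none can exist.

Yes: 39 and 207.

Reduce each element mod 12: 39↦3, 44↦8, 70↦10, 90↦6, 102↦6, 151↦7, 161↦5, 168↦0, 169↦1, 192↦0, 196↦4, 207↦3, 212↦8, 217↦1, 226↦10. The residue 3 repeats (at 39 and 207), and 207 − 39 = 168 = 14·12.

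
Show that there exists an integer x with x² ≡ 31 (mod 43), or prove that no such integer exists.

x = 17

x = 17 works: 17² = 289, and 289 − 31 = 258 = 6·43.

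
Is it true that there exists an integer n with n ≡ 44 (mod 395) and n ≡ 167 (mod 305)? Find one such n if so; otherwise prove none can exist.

No such integer exists.

gcd(395, 305) = 5. If n ≡ 44 (mod 395) and n ≡ 167 (mod 305), then n ≡ 44 (mod 5) and n ≡ 167 (mod 5).
These are incompatible: 44 − 167 = -123 is not divisible by 5.
Therefore no such n exists.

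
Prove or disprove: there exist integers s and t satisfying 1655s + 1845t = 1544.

Both 1655 and 1845 are divisible by gcd(1655, 1845) = 5, hence so is any combination 1655s + 1845t.
But 1544 is not a multiple of 5 (it leaves remainder 4).
So the equation is unsolvable over ℤ.

There are no such integers.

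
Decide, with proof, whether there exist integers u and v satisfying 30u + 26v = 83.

Any value of 30u + 26v is a multiple of gcd(30, 26) = 2.
However 83 leaves remainder 1 on division by 2.
Therefore 30u + 26v = 83 has no solution in integers.

No such integers exist.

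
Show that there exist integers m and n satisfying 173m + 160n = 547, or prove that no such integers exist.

m = 79, n = -82

Since gcd(173, 160) = 1, every integer is an integer combination of 173 and 160.
Dividing repeatedly: 173 = 1·160 + 13, 160 = 12·13 + 4, 13 = 3·4 + 1, 4 = 4·1 + 0.
Back-substituting, 1 = 13 − 3·4 = 13 − 3·(160 − 12·13) = −3·160 + 37·13 = −3·160 + 37·(173 − 1·160) = 37·173 − 40·160; that is, 173·37 + 160·(-40) = 1.
Scaling by 547 gives the particular solution (m, n) = (20239, -21880).
Subtracting 126·160 from m and adding 126·173 to n gives the tidier solution (79, -82).
Check: 173·79 + 160·(-82) = 13667 − 13120 = 547. ✓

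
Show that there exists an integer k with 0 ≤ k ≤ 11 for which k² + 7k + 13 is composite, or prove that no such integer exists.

k = 8

At k = 8: 8² + 7·8 + 13 = 133 = 7·19, which is composite.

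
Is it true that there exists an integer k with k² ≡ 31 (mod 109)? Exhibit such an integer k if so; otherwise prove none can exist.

k = 24

Take k = 24. Then 24² = 576 = 5·109 + 31, so 24² ≡ 31 (mod 109).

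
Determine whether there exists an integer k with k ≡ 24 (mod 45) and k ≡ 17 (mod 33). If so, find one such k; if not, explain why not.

No, no such integer exists.

Both moduli are multiples of 3 = gcd(45, 33), so any solution would satisfy k ≡ 24 and k ≡ 17 modulo 3 simultaneously.
However 24 ≡ 0 and 17 ≡ 2 (mod 3), and 0 ≠ 2.
Therefore no such k exists.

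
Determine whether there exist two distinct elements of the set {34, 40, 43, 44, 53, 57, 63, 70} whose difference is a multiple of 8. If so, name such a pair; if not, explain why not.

Reduce each element modulo 8: 34↦2, 40↦0, 43↦3, 44↦4, 53↦5, 57↦1, 63↦7, 70↦6.
These 8 residues are pairwise different, hence no difference of two elements is divisible by 8.

There is no such pair.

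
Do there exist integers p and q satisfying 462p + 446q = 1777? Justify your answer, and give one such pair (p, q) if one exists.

No such integers exist.

Both 462 and 446 are divisible by gcd(462, 446) = 2, hence so is any combination 462p + 446q.
However 1777 leaves remainder 1 on division by 2.
Therefore 462p + 446q = 1777 has no solution in integers.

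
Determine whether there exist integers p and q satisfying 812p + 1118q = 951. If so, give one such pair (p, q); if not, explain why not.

Both 812 and 1118 are divisible by gcd(812, 1118) = 2, hence so is any combination 812p + 1118q.
However 951 leaves remainder 1 on division by 2.
Therefore 812p + 1118q = 951 has no solution in integers.

No such integers exist.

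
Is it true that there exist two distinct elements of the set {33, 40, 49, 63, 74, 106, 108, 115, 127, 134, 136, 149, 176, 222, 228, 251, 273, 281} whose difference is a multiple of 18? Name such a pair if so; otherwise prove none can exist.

Reduce each element modulo 18: 33↦15, 40↦4, 49↦13, 63↦9, 74↦2, 106↦16, 108↦0, 115↦7, 127↦1, 134↦8, 136↦10, 149↦5, 176↦14, 222↦6, 228↦12, 251↦17, 273↦3, 281↦11.
All 18 residues are distinct, so no two elements differ by a multiple of 18.

There is no such pair.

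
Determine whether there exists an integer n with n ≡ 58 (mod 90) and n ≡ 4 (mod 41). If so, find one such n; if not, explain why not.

n = 2218

The moduli 90 and 41 are coprime, so by the Chinese Remainder Theorem a unique solution modulo 3690 exists.
Any solution of the first congruence is n = 58 + 90t; substituting into the second, 90t ≡ 4 − 58 ≡ 28 (mod 41).
90 ≡ 8 (mod 41), so this reads 8t ≡ 28 (mod 41). Note 8·36 = 288 ≡ 1 (mod 41) (as 288 − 1 = 7·41), so 8⁻¹ ≡ 36.
Therefore t ≡ 36·28 = 1008 ≡ 24 (mod 41).
With t = 24: n = 58 + 90·24 = 2218.
Indeed 2218 ≡ 58 (mod 90) and 2218 ≡ 4 (mod 41).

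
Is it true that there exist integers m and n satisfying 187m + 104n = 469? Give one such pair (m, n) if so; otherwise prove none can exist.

187 and 104 are coprime, so 187m + 104n ranges over all of ℤ.
Dividing repeatedly: 187 = 1·104 + 83, 104 = 1·83 + 21, 83 = 3·21 + 20, 21 = 1·20 + 1, 20 = 20·1 + 0.
Working back up the chain: 1 = 21 − 1·20 = 21 − (83 − 3·21) = −83 + 4·21 = −83 + 4·(104 − 1·83) = 4·104 − 5·83 = 4·104 − 5·(187 − 1·104) = −5·187 + 9·104. So 187·(-5) + 104·9 = 1.
Multiplying through by 469: m = (-5)·469 = -2345, n = 9·469 = 4221 is a solution.
The general solution is m = -2345 + 104k, n = 4221 − 187k; taking k = 23 gives the smaller pair m = 47, n = -80.
Indeed 187·47 + 104·(-80) = 8789 − 8320 = 469.

m = 47, n = -80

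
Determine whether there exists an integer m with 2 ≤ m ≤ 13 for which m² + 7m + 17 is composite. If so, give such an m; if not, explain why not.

m = 11

At m = 11: 11² + 7·11 + 17 = 215 = 5·43, which is composite.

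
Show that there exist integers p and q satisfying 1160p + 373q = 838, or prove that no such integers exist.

Since gcd(1160, 373) = 1, every integer is an integer combination of 1160 and 373.
Dividing repeatedly: 1160 = 3·373 + 41, 373 = 9·41 + 4, 41 = 10·4 + 1, 4 = 4·1 + 0.
Working back up the chain: 1 = 41 − 10·4 = 41 − 10·(373 − 9·41) = −10·373 + 91·41 = −10·373 + 91·(1160 − 3·373) = 91·1160 − 283·373. So 1160·91 + 373·(-283) = 1.
Times 838: 1160·76258 + 373·(-237154) = 838, so (76258, -237154) solves it.
Subtracting 204·373 from p and adding 204·1160 to q gives the tidier solution (166, -514).
Check: 1160·166 + 373·(-514) = 192560 − 191722 = 838. ✓

p = 166, q = -514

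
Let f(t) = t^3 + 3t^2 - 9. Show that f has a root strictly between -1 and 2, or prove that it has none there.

Such a root exists.

f(-1) = -7 and f(2) = 11, which have opposite signs.
As a polynomial, f is continuous on every closed interval.
By the Intermediate Value Theorem f must vanish at some point of (-1, 2).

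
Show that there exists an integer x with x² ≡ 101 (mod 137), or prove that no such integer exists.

x = 52 works: 52² = 2704, and 2704 − 101 = 2603 = 19·137.

x = 52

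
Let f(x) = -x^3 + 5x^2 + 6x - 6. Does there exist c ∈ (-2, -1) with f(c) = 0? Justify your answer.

f(-2) = 10 and f(-1) = -6, which have opposite signs.
f is continuous everywhere (it is a polynomial), in particular on [-2, -1].
By the Intermediate Value Theorem, f takes the value 0 somewhere in the open interval.

Yes, such a c exists.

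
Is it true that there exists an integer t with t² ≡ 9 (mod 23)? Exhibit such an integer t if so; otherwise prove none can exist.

Take t = 3. Then 3² = 9, and since 0 ≤ 9 < 23 this is already reduced: 3² ≡ 9 (mod 23).

t = 3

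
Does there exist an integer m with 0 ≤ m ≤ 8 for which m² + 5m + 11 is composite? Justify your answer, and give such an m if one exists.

At m = 7: 7² + 5·7 + 11 = 95 = 5·19, which is composite.

m = 7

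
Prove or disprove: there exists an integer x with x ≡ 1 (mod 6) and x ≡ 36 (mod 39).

Reduce both congruences modulo 3, which divides 6 and 39: they say x ≡ 1 (mod 3) and x ≡ 36 (mod 3).
These are incompatible: 1 − 36 = -35 is not divisible by 3.
So no integer satisfies both congruences.

No, no such integer exists.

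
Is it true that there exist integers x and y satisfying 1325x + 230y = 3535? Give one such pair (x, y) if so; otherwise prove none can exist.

gcd(1325, 230) = 5, and 5 divides 3535, so integer solutions exist.
Dividing through by 5 reduces the equation to 265x + 46y = 707.
Euclidean algorithm: 265 = 5·46 + 35, 46 = 1·35 + 11, 35 = 3·11 + 2, 11 = 5·2 + 1, 2 = 2·1 + 0.
Unwinding: 1 = 11 − 5·2 = 11 − 5·(35 − 3·11) = −5·35 + 16·11 = −5·35 + 16·(46 − 1·35) = 16·46 − 21·35 = 16·46 − 21·(265 − 5·46) = −21·265 + 121·46, i.e. 265·(-21) + 46·121 = 1.
Multiplying through by 707: x = (-21)·707 = -14847, y = 121·707 = 85547 is a solution.
The general solution is x = -14847 + 46k, y = 85547 − 265k; taking k = 323 gives the smaller pair x = 11, y = -48.
Indeed 1325·11 + 230·(-48) = 14575 − 11040 = 3535.

x = 11, y = -48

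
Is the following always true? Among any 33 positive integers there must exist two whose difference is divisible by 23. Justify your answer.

There are exactly 23 possible remainders on division by 23.
Since 33 > 23, two of the 33 integers must share a residue class by the pigeonhole principle; call them a and b.
Then a ≡ b (mod 23), i.e. 23 ∣ (a − b).

True.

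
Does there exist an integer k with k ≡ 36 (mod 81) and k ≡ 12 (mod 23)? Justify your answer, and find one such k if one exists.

gcd(81, 23) = 1, so the Chinese Remainder Theorem guarantees exactly one residue class mod 1863 satisfying both.
Any solution of the first congruence is k = 36 + 81t; substituting into the second, 81t ≡ 12 − 36 ≡ 22 (mod 23).
81 ≡ 12 (mod 23), so this reads 12t ≡ 22 (mod 23). To invert 12 modulo 23: 23 = 1·12 + 11, 12 = 1·11 + 1, 11 = 11·1 + 0, and unwinding, 1 = 12 − 1·11 = 12 − (23 − 1·12) = −23 + 2·12. Thus 12⁻¹ ≡ 2 (mod 23).
Multiplying by 2: t ≡ 2·22 = 44 ≡ 21 (mod 23).
With t = 21: k = 36 + 81·21 = 1737.
Indeed 1737 ≡ 36 (mod 81) and 1737 ≡ 12 (mod 23).

k = 1737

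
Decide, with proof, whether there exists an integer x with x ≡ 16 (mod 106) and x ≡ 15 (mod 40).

gcd(106, 40) = 2. If x ≡ 16 (mod 106) and x ≡ 15 (mod 40), then x ≡ 16 (mod 2) and x ≡ 15 (mod 2).
However 16 ≡ 0 and 15 ≡ 1 (mod 2), and 0 ≠ 1.
So no integer satisfies both congruences.

No, no such integer exists.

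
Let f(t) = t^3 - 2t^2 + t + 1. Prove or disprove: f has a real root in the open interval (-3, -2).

f(-3) = -47 and f(-2) = -17, both negative, so a sign-change argument is unavailable; we show f keeps this sign on the whole interval.
Substitute t = -2 − u, where 0 < u < 1 on the interval. Expanding, f(-2 − u) = -u^3 - 8u^2 - 21u - 17.
All 4 nonzero coefficients of this polynomial in u are negative; hence for u > 0 the value is a sum of negative terms (the constant -17 among them).
So f is strictly negative on (-3, -2); no root exists in the interval.

No.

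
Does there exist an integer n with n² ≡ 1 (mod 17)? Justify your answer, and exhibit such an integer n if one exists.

n = 16

n = 16 works: 16² = 256, and 256 − 1 = 255 = 15·17.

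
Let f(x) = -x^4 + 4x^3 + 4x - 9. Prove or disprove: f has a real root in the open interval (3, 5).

Such a root exists.

f(3) = 30 and f(5) = -114, which have opposite signs.
f is continuous everywhere (it is a polynomial), in particular on [3, 5].
By the Intermediate Value Theorem f must vanish at some point of (3, 5).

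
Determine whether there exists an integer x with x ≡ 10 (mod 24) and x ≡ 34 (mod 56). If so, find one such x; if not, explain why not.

The moduli are not coprime: gcd(24, 56) = 8. Compatibility requires 8 ∣ (34 − 10) = 24, which holds, so solutions exist.
The integers ≡ 10 (mod 24) are 10, 34, …; their remainders mod 56 are 10, 34, so x = 34 is the first that is ≡ 34 (mod 56).
Check: 34 mod 24 = 10, 34 mod 56 = 34. ✓

x = 34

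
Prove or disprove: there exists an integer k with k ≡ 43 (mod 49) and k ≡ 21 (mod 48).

Since 49 and 48 share no common factor, CRT says the pair of congruences has a solution (unique mod 2352).
Any solution of the first congruence is k = 43 + 49t; substituting into the second, 49t ≡ 21 − 43 ≡ 26 (mod 48).
49 ≡ 1 (mod 48), so this reads 1t ≡ 26 (mod 48). So t ≡ 26 (mod 48).
With t = 26: k = 43 + 49·26 = 1317.
Check: 1317 mod 49 = 43, 1317 mod 48 = 21. ✓

k = 1317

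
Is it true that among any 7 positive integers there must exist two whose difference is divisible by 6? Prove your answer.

True.

Each integer lies in one of the 6 residue classes modulo 6.
Placing 7 integers into 6 classes, some class receives at least two — say a and b.
Their difference a − b is then a multiple of 6.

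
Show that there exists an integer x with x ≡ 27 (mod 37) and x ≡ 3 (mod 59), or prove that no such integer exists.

x = 1655

gcd(37, 59) = 1, so the Chinese Remainder Theorem guarantees exactly one residue class mod 2183 satisfying both.
Any solution of the first congruence is x = 27 + 37t; substituting into the second, 37t ≡ 3 − 27 ≡ 35 (mod 59).
To invert 37 modulo 59: 59 = 1·37 + 22, 37 = 1·22 + 15, 22 = 1·15 + 7, 15 = 2·7 + 1, 7 = 7·1 + 0, and unwinding, 1 = 15 − 2·7 = 15 − 2·(22 − 1·15) = −2·22 + 3·15 = −2·22 + 3·(37 − 1·22) = 3·37 − 5·22 = 3·37 − 5·(59 − 1·37) = −5·59 + 8·37. Thus 37⁻¹ ≡ 8 (mod 59).
Multiplying by 8: t ≡ 8·35 = 280 ≡ 44 (mod 59).
Taking t = 44 gives x = 27 + 37·44 = 1655.
Verify: 1655 = 44·37 + 27 and 1655 = 28·59 + 3. ✓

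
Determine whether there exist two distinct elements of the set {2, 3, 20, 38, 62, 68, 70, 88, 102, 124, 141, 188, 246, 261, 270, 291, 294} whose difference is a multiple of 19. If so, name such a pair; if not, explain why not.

Two integers differ by a multiple of 19 exactly when they have the same residue mod 19. The residues are 2↦2, 3↦3, 20↦1, 38↦0, 62↦5, 68↦11, 70↦13, 88↦12, 102↦7, 124↦10, 141↦8, 188↦17, 246↦18, 261↦14, 270↦4, 291↦6, 294↦9.
No residue repeats among the 17 elements, so no pair has difference ≡ 0 (mod 19).

No, no such pair exists.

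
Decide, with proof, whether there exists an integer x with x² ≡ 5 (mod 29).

x = 11

Take x = 11. Then 11² = 121 = 4·29 + 5, so 11² ≡ 5 (mod 29).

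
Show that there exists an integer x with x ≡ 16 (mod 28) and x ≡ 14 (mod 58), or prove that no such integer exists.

Here gcd(28, 58) = 2, and both 16 and 14 leave remainder 0 mod 2, so the system is consistent.
The integers ≡ 16 (mod 28) are 16, 44, 72, …; their remainders mod 58 are 16, 44, 14, so x = 72 is the first that is ≡ 14 (mod 58).
Indeed 72 ≡ 16 (mod 28) and 72 ≡ 14 (mod 58).

x = 72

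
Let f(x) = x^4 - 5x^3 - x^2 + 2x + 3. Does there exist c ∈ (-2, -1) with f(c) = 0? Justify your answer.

The endpoint values f(-2) = 51 and f(-1) = 6 are both positive. Claim: f(x) > 0 for every x in (-2, -1).
Substitute x = -1 − u, where 0 < u < 1 on the interval. Expanding, f(-1 − u) = u^4 + 9u^3 + 20u^2 + 15u + 6.
The nonzero coefficients here are all positive, so for u > 0 every term is positive (or zero), and the constant term 6 is strictly positive.
So f is strictly positive on (-2, -1); no root exists in the interval.

f has no root in that interval.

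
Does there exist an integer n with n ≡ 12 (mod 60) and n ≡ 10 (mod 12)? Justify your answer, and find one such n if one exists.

There is no such integer.

gcd(60, 12) = 12. If n ≡ 12 (mod 60) and n ≡ 10 (mod 12), then n ≡ 12 (mod 12) and n ≡ 10 (mod 12).
However 12 ≡ 0 and 10 ≡ 10 (mod 12), and 0 ≠ 10.
Therefore no such n exists.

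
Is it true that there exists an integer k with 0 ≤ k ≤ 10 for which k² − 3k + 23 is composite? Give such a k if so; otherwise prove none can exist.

k = 9

At k = 9: 9² − 3·9 + 23 = 77 = 7·11, which is composite.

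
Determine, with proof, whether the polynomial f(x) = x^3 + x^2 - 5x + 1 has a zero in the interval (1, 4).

f(1) = -2 and f(4) = 61, which have opposite signs.
Since f is a polynomial it is continuous on [1, 4].
By the Intermediate Value Theorem f must vanish at some point of (1, 4).

Such a root exists.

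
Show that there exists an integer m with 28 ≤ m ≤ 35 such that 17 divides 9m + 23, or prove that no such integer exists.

No such integer m in that range exists.

For m = 28, 29, …, 35 the values of 9m + 23 modulo 17 are 3, 12, 4, 13, 5, 14, 6, 15 respectively.
The residue 0 does not occur, so no m in [28, 35] makes 9m + 23 a multiple of 17.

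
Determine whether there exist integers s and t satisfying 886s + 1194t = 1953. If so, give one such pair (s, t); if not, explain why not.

There are no such integers.

Both 886 and 1194 are divisible by gcd(886, 1194) = 2, hence so is any combination 886s + 1194t.
But 1953 = 2·976 + 1, so 2 ∤ 1953.
Therefore 886s + 1194t = 1953 has no solution in integers.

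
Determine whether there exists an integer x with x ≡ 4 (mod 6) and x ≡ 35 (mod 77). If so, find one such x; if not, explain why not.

x = 112

Since 6 and 77 share no common factor, CRT says the pair of congruences has a solution (unique mod 462).
Write x = 4 + 6t and require 4 + 6t ≡ 35 (mod 77), i.e. 6t ≡ 31 (mod 77).
Since 6·13 = 78 = 1·77 + 1, the inverse of 6 mod 77 is 13.
Multiplying by 13: t ≡ 13·31 = 403 ≡ 18 (mod 77).
Taking t = 18 gives x = 4 + 6·18 = 112.
Verify: 112 = 18·6 + 4 and 112 = 1·77 + 35. ✓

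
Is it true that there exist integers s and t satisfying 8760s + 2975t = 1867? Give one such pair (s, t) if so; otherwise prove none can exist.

Both 8760 and 2975 are divisible by gcd(8760, 2975) = 5, hence so is any combination 8760s + 2975t.
However 1867 leaves remainder 2 on division by 5.
So the equation is unsolvable over ℤ.

No such integers exist.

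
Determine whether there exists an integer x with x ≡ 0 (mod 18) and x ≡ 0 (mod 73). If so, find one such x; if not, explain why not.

gcd(18, 73) = 1, so the Chinese Remainder Theorem guarantees exactly one residue class mod 1314 satisfying both.
Any solution of the first congruence is x = 0 + 18t; substituting into the second, 18t ≡ 0 − 0 ≡ 0 (mod 73).
t = 0 satisfies this.
With t = 0: x = 0 + 18·0 = 0.
Indeed 0 ≡ 0 (mod 18) and 0 ≡ 0 (mod 73).

x = 0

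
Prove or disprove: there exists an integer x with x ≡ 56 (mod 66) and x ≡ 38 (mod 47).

x = 320

gcd(66, 47) = 1, so the Chinese Remainder Theorem guarantees exactly one residue class mod 3102 satisfying both.
Any solution of the first congruence is x = 56 + 66t; substituting into the second, 66t ≡ 38 − 56 ≡ 29 (mod 47).
66 ≡ 19 (mod 47), so this reads 19t ≡ 29 (mod 47). Note 19·5 = 95 ≡ 1 (mod 47) (as 95 − 1 = 2·47), so 19⁻¹ ≡ 5.
Therefore t ≡ 5·29 = 145 ≡ 4 (mod 47).
Taking t = 4 gives x = 56 + 66·4 = 320.
Verify: 320 = 4·66 + 56 and 320 = 6·47 + 38. ✓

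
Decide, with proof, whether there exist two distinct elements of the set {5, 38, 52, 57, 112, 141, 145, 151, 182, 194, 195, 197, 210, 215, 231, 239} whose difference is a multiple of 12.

Yes: 5 and 197.

5 mod 12 = 5 and 197 mod 12 = 5, so 197 − 5 = 192 = 16·12.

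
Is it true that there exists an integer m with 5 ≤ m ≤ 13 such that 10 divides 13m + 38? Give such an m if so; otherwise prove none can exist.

No, no such integer m in that range exists.

For m = 5, 6, …, 13 the values of 13m + 38 modulo 10 are 3, 6, 9, 2, 5, 8, 1, 4, 7 respectively.
None is 0, so 10 never divides 13m + 38 on this range.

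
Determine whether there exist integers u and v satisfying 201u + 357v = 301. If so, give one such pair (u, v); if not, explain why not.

There are no such integers.

Any value of 201u + 357v is a multiple of gcd(201, 357) = 3.
However 301 leaves remainder 1 on division by 3.
So the equation is unsolvable over ℤ.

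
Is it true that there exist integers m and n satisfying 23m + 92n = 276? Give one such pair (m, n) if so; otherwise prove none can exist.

m = 0, n = 3

gcd(23, 92) = 23, and 23 divides 276, so integer solutions exist.
Dividing through by 23 reduces the equation to 1m + 4n = 12.
With a unit coefficient on m, (m, n) = (12, 0) is an immediate solution.
Subtracting 3·4 from m and adding 3·1 to n gives the tidier solution (0, 3).
Check: 23·0 + 92·3 = 0 + 276 = 276. ✓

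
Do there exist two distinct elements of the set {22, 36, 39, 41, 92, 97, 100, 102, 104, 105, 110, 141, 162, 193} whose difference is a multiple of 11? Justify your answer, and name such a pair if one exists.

Both 22 and 110 leave remainder 0 on division by 11; their difference 88 = 8·11 is a multiple of 11.

22 and 110 are such a pair.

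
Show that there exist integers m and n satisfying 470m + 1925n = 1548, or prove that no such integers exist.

No, no such integers exist.

Both 470 and 1925 are divisible by gcd(470, 1925) = 5, hence so is any combination 470m + 1925n.
But 1548 is not a multiple of 5 (it leaves remainder 3).
So the equation is unsolvable over ℤ.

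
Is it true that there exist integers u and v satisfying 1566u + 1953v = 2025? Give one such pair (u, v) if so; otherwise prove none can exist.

u = 20, v = -15

Every value of 1566u + 1953v is a multiple of gcd(1566, 1953) = 9; since 9 ∣ 2025, solutions exist.
Dividing through by 9 reduces the equation to 174u + 217v = 225.
Dividing repeatedly: 217 = 1·174 + 43, 174 = 4·43 + 2, 43 = 21·2 + 1, 2 = 2·1 + 0.
Back-substituting, 1 = 43 − 21·2 = 43 − 21·(174 − 4·43) = −21·174 + 85·43 = −21·174 + 85·(217 − 1·174) = 85·217 − 106·174; that is, 174·(-106) + 217·85 = 1.
Times 225: 174·(-23850) + 217·19125 = 225, so (-23850, 19125) solves it.
Adding 110·217 to u and subtracting 110·174 from v gives the tidier solution (20, -15).
Indeed 1566·20 + 1953·(-15) = 31320 − 29295 = 2025.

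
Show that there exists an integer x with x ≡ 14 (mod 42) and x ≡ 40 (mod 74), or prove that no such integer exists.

x = 854

The moduli are not coprime: gcd(42, 74) = 2. Compatibility requires 2 ∣ (40 − 14) = 26, which holds, so solutions exist.
Put x = 14 + 42t, so we need 42t ≡ 26 (mod 74), equivalently (divide by 2) 21t ≡ 13 (mod 37).
Note 21·30 = 630 ≡ 1 (mod 37) (as 630 − 1 = 17·37), so 21⁻¹ ≡ 30.
Therefore t ≡ 30·13 = 390 ≡ 20 (mod 37).
Then x = 14 + 42·20 = 854.
Indeed 854 ≡ 14 (mod 42) and 854 ≡ 40 (mod 74).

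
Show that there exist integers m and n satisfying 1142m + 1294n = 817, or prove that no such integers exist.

Both 1142 and 1294 are divisible by gcd(1142, 1294) = 2, hence so is any combination 1142m + 1294n.
However 817 leaves remainder 1 on division by 2.
Therefore 1142m + 1294n = 817 has no solution in integers.

No such integers exist.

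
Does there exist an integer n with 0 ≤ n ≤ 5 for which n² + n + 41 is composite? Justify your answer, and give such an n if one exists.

No, no such integer n in that range exists.

The values for n = 0, 1, …, 5 are 41, 43, 47, 53, 61, 71, and each of these is prime.
So no value in the range makes the expression composite.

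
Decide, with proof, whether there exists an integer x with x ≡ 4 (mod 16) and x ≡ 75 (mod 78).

No such integer exists.

Both moduli are multiples of 2 = gcd(16, 78), so any solution would satisfy x ≡ 4 and x ≡ 75 modulo 2 simultaneously.
These are incompatible: 4 − 75 = -71 is not divisible by 2.
Therefore no such x exists.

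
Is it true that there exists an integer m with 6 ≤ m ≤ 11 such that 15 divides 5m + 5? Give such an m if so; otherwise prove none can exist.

Scanning upward from m = 6 gives 35, 40, none divisible by 15. m = 8 works, since 5·8 + 5 = 45 = 3·15.

m = 8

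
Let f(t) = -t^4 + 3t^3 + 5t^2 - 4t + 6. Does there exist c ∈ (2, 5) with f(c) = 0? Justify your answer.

Yes, f has a root in the interval.

f(2) = 26 and f(5) = -139, which have opposite signs.
f is continuous everywhere (it is a polynomial), in particular on [2, 5].
By the Intermediate Value Theorem, f takes the value 0 somewhere in the open interval.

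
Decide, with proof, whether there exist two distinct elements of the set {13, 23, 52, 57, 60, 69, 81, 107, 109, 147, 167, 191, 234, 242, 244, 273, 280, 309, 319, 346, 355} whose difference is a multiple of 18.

13 and 319 are such a pair.

Both 13 and 319 leave remainder 13 on division by 18; their difference 306 = 17·18 is a multiple of 18.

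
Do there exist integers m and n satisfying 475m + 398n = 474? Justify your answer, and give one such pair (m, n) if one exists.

m = 32, n = -37

475 and 398 are coprime, so 475m + 398n ranges over all of ℤ.
Dividing repeatedly: 475 = 1·398 + 77, 398 = 5·77 + 13, 77 = 5·13 + 12, 13 = 1·12 + 1, 12 = 12·1 + 0.
Working back up the chain: 1 = 13 − 1·12 = 13 − (77 − 5·13) = −77 + 6·13 = −77 + 6·(398 − 5·77) = 6·398 − 31·77 = 6·398 − 31·(475 − 1·398) = −31·475 + 37·398. So 475·(-31) + 398·37 = 1.
Times 474: 475·(-14694) + 398·17538 = 474, so (-14694, 17538) solves it.
Shifting by a multiple of (398, −475) keeps it a solution: m = -14694 + 37·398 = 32, n = 17538 − 37·475 = -37.
Indeed 475·32 + 398·(-37) = 15200 − 14726 = 474.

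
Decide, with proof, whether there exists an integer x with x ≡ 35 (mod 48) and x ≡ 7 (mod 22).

x = 227

gcd(48, 22) = 2. A simultaneous solution exists iff 35 ≡ 7 (mod 2); here 35 mod 2 = 1 = 7 mod 2, so it does.
The integers ≡ 35 (mod 48) are 35, 83, 131, 179, 227, …; their remainders mod 22 are 13, 17, 21, 3, 7, so x = 227 is the first that is ≡ 7 (mod 22).
Check: 227 mod 48 = 35, 227 mod 22 = 7. ✓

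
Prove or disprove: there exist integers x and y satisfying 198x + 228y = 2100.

Every value of 198x + 228y is a multiple of gcd(198, 228) = 6; since 6 ∣ 2100, solutions exist.
Dividing through by 6 reduces the equation to 33x + 38y = 350.
Euclidean algorithm: 38 = 1·33 + 5, 33 = 6·5 + 3, 5 = 1·3 + 2, 3 = 1·2 + 1, 2 = 2·1 + 0.
Working back up the chain: 1 = 3 − 1·2 = 3 − (5 − 1·3) = −5 + 2·3 = −5 + 2·(33 − 6·5) = 2·33 − 13·5 = 2·33 − 13·(38 − 1·33) = −13·38 + 15·33. So 33·15 + 38·(-13) = 1.
Times 350: 33·5250 + 38·(-4550) = 350, so (5250, -4550) solves it.
The general solution is x = 5250 + 38k, y = -4550 − 33k; taking k = -138 gives the smaller pair x = 6, y = 4.
Check: 198·6 + 228·4 = 1188 + 912 = 2100. ✓

x = 6, y = 4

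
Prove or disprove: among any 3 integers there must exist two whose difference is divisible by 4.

No, the set {14, 15, 16} is a counterexample.

Consider the 3 integers 14, 15, 16. They lie in distinct residue classes modulo 4, since 3 ≤ 4.
Any two of them differ by at most 2 < 4 and by at least 1, so no difference is a multiple of 4.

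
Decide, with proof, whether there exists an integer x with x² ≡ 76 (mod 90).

x = 56 works: 56² = 3136, and 3136 − 76 = 3060 = 34·90.

x = 56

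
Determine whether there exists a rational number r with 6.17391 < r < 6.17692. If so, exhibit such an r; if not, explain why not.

Multiplying by 17: 17·6.17391 = 104.95647 and 17·6.17692 = 105.00764, so the integer 105 lies strictly between them.
Dividing back, 6.17391 < 105/17 < 6.17692, and 105/17 is rational.

r = 105/17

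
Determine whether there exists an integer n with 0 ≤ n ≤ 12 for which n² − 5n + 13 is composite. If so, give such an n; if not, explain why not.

At n = 10: 10² − 5·10 + 13 = 63 = 3·21, which is composite.

n = 10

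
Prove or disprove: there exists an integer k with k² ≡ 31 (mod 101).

k = 58 works: 58² = 3364, and 3364 − 31 = 3333 = 33·101.

k = 58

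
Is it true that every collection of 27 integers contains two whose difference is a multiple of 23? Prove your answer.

Yes, this is always true.

Each integer lies in one of the 23 residue classes modulo 23.
With 27 integers and only 23 classes, the pigeonhole principle forces two of them, say a and b, into the same class.
Their difference a − b is then a multiple of 23.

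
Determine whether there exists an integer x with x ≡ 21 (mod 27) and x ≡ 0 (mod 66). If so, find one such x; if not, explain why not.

x = 264

gcd(27, 66) = 3. A simultaneous solution exists iff 21 ≡ 0 (mod 3); here 21 mod 3 = 0 = 0 mod 3, so it does.
Put x = 21 + 27t, so we need 27t ≡ 45 (mod 66), equivalently (divide by 3) 9t ≡ 15 (mod 22).
Since 9·5 = 45 = 2·22 + 1, the inverse of 9 mod 22 is 5.
Therefore t ≡ 5·15 = 75 ≡ 9 (mod 22).
Then x = 21 + 27·9 = 264.
Check: 264 mod 27 = 21, 264 mod 66 = 0. ✓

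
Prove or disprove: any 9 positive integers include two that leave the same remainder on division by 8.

Each integer lies in one of the 8 residue classes modulo 8.
With 9 integers and only 8 classes, the pigeonhole principle forces two of them, say a and b, into the same class.
So a and b have equal remainders mod 8, which is exactly what was to be shown.

Yes.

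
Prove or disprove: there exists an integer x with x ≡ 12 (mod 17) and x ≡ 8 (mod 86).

gcd(17, 86) = 1, so the Chinese Remainder Theorem guarantees exactly one residue class mod 1462 satisfying both.
Any solution of the first congruence is x = 12 + 17t; substituting into the second, 17t ≡ 8 − 12 ≡ 82 (mod 86).
Since 17·81 = 1377 = 16·86 + 1, the inverse of 17 mod 86 is 81.
Therefore t ≡ 81·82 = 6642 ≡ 20 (mod 86).
Taking t = 20 gives x = 12 + 17·20 = 352.
Verify: 352 = 20·17 + 12 and 352 = 4·86 + 8. ✓

x = 352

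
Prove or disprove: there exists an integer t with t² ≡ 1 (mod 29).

t = 1

Take t = 1. Then 1² = 1, and since 0 ≤ 1 < 29 this is already reduced: 1² ≡ 1 (mod 29).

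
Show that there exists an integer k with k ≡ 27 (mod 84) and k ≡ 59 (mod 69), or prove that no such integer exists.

gcd(84, 69) = 3. If k ≡ 27 (mod 84) and k ≡ 59 (mod 69), then k ≡ 27 (mod 3) and k ≡ 59 (mod 3).
However 27 ≡ 0 and 59 ≡ 2 (mod 3), and 0 ≠ 2.
Therefore no such k exists.

No, no such integer exists.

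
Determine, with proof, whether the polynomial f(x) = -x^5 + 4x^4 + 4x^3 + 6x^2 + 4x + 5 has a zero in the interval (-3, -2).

f has no root in that interval.

The endpoint values f(-3) = 506 and f(-2) = 85 are both positive. Claim: f(x) > 0 for every x in (-3, -2).
Shift to the endpoint -2: with x = -2 − u (0 < u < 1), one computes f(-2 − u) = u^5 + 14u^4 + 68u^3 + 158u^2 + 180u + 85.
The nonzero coefficients here are all positive, so for u > 0 every term is positive (or zero), and the constant term 85 is strictly positive.
Therefore f(x) > 0 throughout (-3, -2), and f has no zero there.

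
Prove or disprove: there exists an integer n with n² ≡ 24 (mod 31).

Apply Euler's criterion with the prime 31: 24 is a quadratic residue iff 24^15 ≡ 1 (mod 31), and a non-residue iff it is ≡ −1.
Repeated squaring mod 31: 24^2 = 576 ≡ 18; 24^4 ≡ 18² = 324 ≡ 14; 24^8 ≡ 14² = 196 ≡ 10.
Since 15 = 8 + 4 + 2 + 1, 24^15 ≡ 10 · 14 · 18 · 24; multiplying out mod 31: 10·14 = 140 ≡ 16, then 16·18 = 288 ≡ 9, then 9·24 = 216 ≡ 30. Thus 24^15 ≡ 30 ≡ −1 (mod 31).
By Euler's criterion 24 is a quadratic non-residue mod 31: no n satisfies n² ≡ 24 (mod 31).

No such integer exists.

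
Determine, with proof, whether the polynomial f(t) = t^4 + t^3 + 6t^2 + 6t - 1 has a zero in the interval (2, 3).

f(2) = 59 and f(3) = 179, both positive, so a sign-change argument is unavailable; we show f keeps this sign on the whole interval.
Substitute t = 2 + u, where 0 < u < 1 on the interval. Expanding, f(2 + u) = u^4 + 9u^3 + 36u^2 + 74u + 59.
The nonzero coefficients here are all positive, so for u > 0 every term is positive (or zero), and the constant term 59 is strictly positive.
So f is strictly positive on (2, 3); no root exists in the interval.

No such root exists.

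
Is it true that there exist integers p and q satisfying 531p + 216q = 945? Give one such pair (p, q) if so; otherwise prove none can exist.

Since gcd(531, 216) = 9 and 945 = 9·105, Bézout's identity guarantees a solution.
Dividing through by 9 reduces the equation to 59p + 24q = 105.
Run the Euclidean algorithm on 59 and 24: 59 = 2·24 + 11, 24 = 2·11 + 2, 11 = 5·2 + 1, 2 = 2·1 + 0.
Back-substituting, 1 = 11 − 5·2 = 11 − 5·(24 − 2·11) = −5·24 + 11·11 = −5·24 + 11·(59 − 2·24) = 11·59 − 27·24; that is, 59·11 + 24·(-27) = 1.
Scaling by 105 gives the particular solution (p, q) = (1155, -2835).
Shifting by a multiple of (24, −59) keeps it a solution: p = 1155 − 48·24 = 3, q = -2835 + 48·59 = -3.
Check: 531·3 + 216·(-3) = 1593 − 648 = 945. ✓

p = 3, q = -3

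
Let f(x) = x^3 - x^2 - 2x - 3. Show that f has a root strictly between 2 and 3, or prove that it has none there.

Yes, f has a root in the interval.

f(2) = -3 and f(3) = 9, which have opposite signs.
Since f is a polynomial it is continuous on [2, 3].
By the Intermediate Value Theorem, f takes the value 0 somewhere in the open interval.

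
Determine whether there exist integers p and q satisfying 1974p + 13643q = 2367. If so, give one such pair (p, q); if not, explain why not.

There are no such integers.

gcd(1974, 13643) = 7, so every integer of the form 1974p + 13643q is a multiple of 7.
However 2367 leaves remainder 1 on division by 7.
Therefore 1974p + 13643q = 2367 has no solution in integers.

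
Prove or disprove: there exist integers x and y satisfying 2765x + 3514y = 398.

gcd(2765, 3514) = 7, so every integer of the form 2765x + 3514y is a multiple of 7.
But 398 is not a multiple of 7 (it leaves remainder 6).
Hence no integers x, y satisfy the equation.

No such integers exist.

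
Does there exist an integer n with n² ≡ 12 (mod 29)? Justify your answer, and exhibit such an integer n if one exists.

Apply Euler's criterion with the prime 29: 12 is a quadratic residue iff 12^14 ≡ 1 (mod 29), and a non-residue iff it is ≡ −1.
Repeated squaring mod 29: 12^2 = 144 ≡ 28; 12^4 ≡ 28² = 784 ≡ 1; 12^8 ≡ 1² = 1 ≡ 1.
Since 14 = 8 + 4 + 2, 12^14 ≡ 1 · 1 · 28; multiplying out mod 29: 1·1 = 1 ≡ 1, then 1·28 = 28 ≡ 28. Thus 12^14 ≡ 28 ≡ −1 (mod 29).
The value −1 means 12 is a non-residue modulo 29, so n² ≡ 12 (mod 29) is impossible.

There is no such integer.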